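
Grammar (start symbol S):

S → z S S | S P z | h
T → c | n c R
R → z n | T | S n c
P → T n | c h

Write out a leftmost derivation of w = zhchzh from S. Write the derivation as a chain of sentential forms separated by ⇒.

S ⇒ zSS   [S → z S S]
zSS ⇒ zSPzS   [S → S P z]
zSPzS ⇒ zhPzS   [S → h]
zhPzS ⇒ zhchzS   [P → c h]
zhchzS ⇒ zhchzh   [S → h]

S ⇒ zSS ⇒ zSPzS ⇒ zhPzS ⇒ zhchzS ⇒ zhchzh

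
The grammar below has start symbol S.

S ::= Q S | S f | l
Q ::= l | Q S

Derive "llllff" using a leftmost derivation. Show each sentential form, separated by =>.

S=>Sf=>Sff=>QSff=>QSSff=>QSSSff=>lSSSff=>llSSff=>lllSff=>llllff

S => Sf   [S ::= S f]
Sf => Sff   [S ::= S f]
Sff => QSff   [S ::= Q S]
QSff => QSSff   [Q ::= Q S]
QSSff => QSSSff   [Q ::= Q S]
QSSSff => lSSSff   [Q ::= l]
lSSSff => llSSff   [S ::= l]
llSSff => lllSff   [S ::= l]
lllSff => llllff   [S ::= l]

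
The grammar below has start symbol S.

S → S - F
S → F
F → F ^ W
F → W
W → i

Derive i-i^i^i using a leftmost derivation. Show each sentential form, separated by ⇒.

S ⇒ S-F ⇒ F-F ⇒ W-F ⇒ i-F ⇒ i-F^W ⇒ i-F^W^W ⇒ i-W^W^W ⇒ i-i^W^W ⇒ i-i^i^W ⇒ i-i^i^i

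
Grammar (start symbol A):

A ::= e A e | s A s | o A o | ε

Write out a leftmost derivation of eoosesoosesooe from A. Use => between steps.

A => eAe => eoAoe => eooAooe => eoosAsooe => eooseAesooe => eoosesAsesooe => eoosesoAosesooe => eoosesoosesooe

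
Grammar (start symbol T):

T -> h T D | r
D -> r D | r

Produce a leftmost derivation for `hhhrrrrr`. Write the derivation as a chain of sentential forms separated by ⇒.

T ⇒ hTD ⇒ hhTDD ⇒ hhhTDDD ⇒ hhhrDDD ⇒ hhhrrDD ⇒ hhhrrrD ⇒ hhhrrrrD ⇒ hhhrrrrr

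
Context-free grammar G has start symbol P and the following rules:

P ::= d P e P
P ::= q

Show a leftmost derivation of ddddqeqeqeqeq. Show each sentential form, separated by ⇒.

P⇒dPeP⇒ddPePeP⇒dddPePePeP⇒ddddPePePePeP⇒ddddqePePePeP⇒ddddqeqePePeP⇒ddddqeqeqePeP⇒ddddqeqeqeqeP⇒ddddqeqeqeqeq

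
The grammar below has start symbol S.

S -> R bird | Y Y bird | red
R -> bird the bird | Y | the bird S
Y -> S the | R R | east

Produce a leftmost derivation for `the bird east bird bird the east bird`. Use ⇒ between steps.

S ⇒ Y Y bird ⇒ S the Y bird ⇒ R bird the Y bird ⇒ the bird S bird the Y bird ⇒ the bird R bird bird the Y bird ⇒ the bird Y bird bird the Y bird ⇒ the bird east bird bird the Y bird ⇒ the bird east bird bird the east bird

S ⇒ Y Y bird   [S -> Y Y bird]
Y Y bird ⇒ S the Y bird   [Y -> S the]
S the Y bird ⇒ R bird the Y bird   [S -> R bird]
R bird the Y bird ⇒ the bird S bird the Y bird   [R -> the bird S]
the bird S bird the Y bird ⇒ the bird R bird bird the Y bird   [S -> R bird]
the bird R bird bird the Y bird ⇒ the bird Y bird bird the Y bird   [R -> Y]
the bird Y bird bird the Y bird ⇒ the bird east bird bird the Y bird   [Y -> east]
the bird east bird bird the Y bird ⇒ the bird east bird bird the east bird   [Y -> east]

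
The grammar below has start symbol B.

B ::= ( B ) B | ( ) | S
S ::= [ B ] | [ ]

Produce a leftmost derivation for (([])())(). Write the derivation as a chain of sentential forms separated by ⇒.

B ⇒ (B)B   [B ::= ( B ) B]
(B)B ⇒ ((B)B)B   [B ::= ( B ) B]
((B)B)B ⇒ ((S)B)B   [B ::= S]
((S)B)B ⇒ (([])B)B   [S ::= [ ]]
(([])B)B ⇒ (([])())B   [B ::= ( )]
(([])())B ⇒ (([])())()   [B ::= ( )]

B ⇒ (B)B ⇒ ((B)B)B ⇒ ((S)B)B ⇒ (([])B)B ⇒ (([])())B ⇒ (([])())()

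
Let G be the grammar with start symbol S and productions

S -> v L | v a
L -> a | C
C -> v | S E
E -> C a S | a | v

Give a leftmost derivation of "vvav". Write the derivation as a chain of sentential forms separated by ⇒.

S ⇒ vL ⇒ vC ⇒ vSE ⇒ vvLE ⇒ vvaE ⇒ vvav

S ⇒ vL   [S -> v L]
vL ⇒ vC   [L -> C]
vC ⇒ vSE   [C -> S E]
vSE ⇒ vvLE   [S -> v L]
vvLE ⇒ vvaE   [L -> a]
vvaE ⇒ vvav   [E -> v]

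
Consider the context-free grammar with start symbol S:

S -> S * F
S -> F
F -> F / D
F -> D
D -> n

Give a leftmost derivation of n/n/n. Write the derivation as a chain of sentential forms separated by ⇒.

S⇒F⇒F/D⇒F/D/D⇒D/D/D⇒n/D/D⇒n/n/D⇒n/n/n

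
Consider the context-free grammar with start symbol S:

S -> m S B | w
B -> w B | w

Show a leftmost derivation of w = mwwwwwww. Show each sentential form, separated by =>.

S=>mSB=>mwB=>mwwB=>mwwwB=>mwwwwB=>mwwwwwB=>mwwwwwwB=>mwwwwwww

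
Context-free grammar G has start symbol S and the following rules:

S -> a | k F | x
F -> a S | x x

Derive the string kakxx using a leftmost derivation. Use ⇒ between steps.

S ⇒ kF   [S -> k F]
kF ⇒ kaS   [F -> a S]
kaS ⇒ kakF   [S -> k F]
kakF ⇒ kakxx   [F -> x x]

S ⇒ kF ⇒ kaS ⇒ kakF ⇒ kakxx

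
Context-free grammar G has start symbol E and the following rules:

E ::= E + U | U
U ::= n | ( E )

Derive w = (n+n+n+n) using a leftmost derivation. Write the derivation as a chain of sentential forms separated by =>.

E => U => (E) => (E+U) => (E+U+U) => (E+U+U+U) => (U+U+U+U) => (n+U+U+U) => (n+n+U+U) => (n+n+n+U) => (n+n+n+n)

E => U   [E ::= U]
U => (E)   [U ::= ( E )]
(E) => (E+U)   [E ::= E + U]
(E+U) => (E+U+U)   [E ::= E + U]
(E+U+U) => (E+U+U+U)   [E ::= E + U]
(E+U+U+U) => (U+U+U+U)   [E ::= U]
(U+U+U+U) => (n+U+U+U)   [U ::= n]
(n+U+U+U) => (n+n+U+U)   [U ::= n]
(n+n+U+U) => (n+n+n+U)   [U ::= n]
(n+n+n+U) => (n+n+n+n)   [U ::= n]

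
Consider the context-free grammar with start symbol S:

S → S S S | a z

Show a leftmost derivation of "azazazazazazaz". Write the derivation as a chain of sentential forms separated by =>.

S=>SSS=>SSSSS=>SSSSSSS=>azSSSSSS=>azazSSSSS=>azazazSSSS=>azazazazSSS=>azazazazazSS=>azazazazazazS=>azazazazazazaz

S => SSS   [S → S S S]
SSS => SSSSS   [S → S S S]
SSSSS => SSSSSSS   [S → S S S]
SSSSSSS => azSSSSSS   [S → a z]
azSSSSSS => azazSSSSS   [S → a z]
azazSSSSS => azazazSSSS   [S → a z]
azazazSSSS => azazazazSSS   [S → a z]
azazazazSSS => azazazazazSS   [S → a z]
azazazazazSS => azazazazazazS   [S → a z]
azazazazazazS => azazazazazazaz   [S → a z]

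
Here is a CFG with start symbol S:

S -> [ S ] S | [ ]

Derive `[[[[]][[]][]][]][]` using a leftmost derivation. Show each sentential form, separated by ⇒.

S ⇒ [S]S ⇒ [[S]S]S ⇒ [[[S]S]S]S ⇒ [[[[]]S]S]S ⇒ [[[[]][S]S]S]S ⇒ [[[[]][[]]S]S]S ⇒ [[[[]][[]][]]S]S ⇒ [[[[]][[]][]][]]S ⇒ [[[[]][[]][]][]][]

S ⇒ [S]S   [S -> [ S ] S]
[S]S ⇒ [[S]S]S   [S -> [ S ] S]
[[S]S]S ⇒ [[[S]S]S]S   [S -> [ S ] S]
[[[S]S]S]S ⇒ [[[[]]S]S]S   [S -> [ ]]
[[[[]]S]S]S ⇒ [[[[]][S]S]S]S   [S -> [ S ] S]
[[[[]][S]S]S]S ⇒ [[[[]][[]]S]S]S   [S -> [ ]]
[[[[]][[]]S]S]S ⇒ [[[[]][[]][]]S]S   [S -> [ ]]
[[[[]][[]][]]S]S ⇒ [[[[]][[]][]][]]S   [S -> [ ]]
[[[[]][[]][]][]]S ⇒ [[[[]][[]][]][]][]   [S -> [ ]]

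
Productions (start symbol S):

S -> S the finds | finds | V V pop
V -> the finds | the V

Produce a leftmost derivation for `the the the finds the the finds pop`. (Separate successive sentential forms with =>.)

S => V V pop => the V V pop => the the V V pop => the the the finds V pop => the the the finds the V pop => the the the finds the the finds pop

S => V V pop   [S -> V V pop]
V V pop => the V V pop   [V -> the V]
the V V pop => the the V V pop   [V -> the V]
the the V V pop => the the the finds V pop   [V -> the finds]
the the the finds V pop => the the the finds the V pop   [V -> the V]
the the the finds the V pop => the the the finds the the finds pop   [V -> the finds]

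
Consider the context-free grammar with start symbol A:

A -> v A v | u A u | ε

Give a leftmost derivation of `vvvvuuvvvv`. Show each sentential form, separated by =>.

A=>vAv=>vvAvv=>vvvAvvv=>vvvvAvvvv=>vvvvuAuvvvv=>vvvvuuvvvv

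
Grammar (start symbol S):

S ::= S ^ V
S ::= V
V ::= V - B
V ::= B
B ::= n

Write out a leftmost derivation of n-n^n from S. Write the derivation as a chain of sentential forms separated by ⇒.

S ⇒ S^V ⇒ V^V ⇒ V-B^V ⇒ B-B^V ⇒ n-B^V ⇒ n-n^V ⇒ n-n^B ⇒ n-n^n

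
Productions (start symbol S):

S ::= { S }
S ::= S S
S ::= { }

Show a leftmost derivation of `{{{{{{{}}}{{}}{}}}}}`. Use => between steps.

S => {S}   [S ::= { S }]
{S} => {{S}}   [S ::= { S }]
{{S}} => {{{S}}}   [S ::= { S }]
{{{S}}} => {{{{S}}}}   [S ::= { S }]
{{{{S}}}} => {{{{SS}}}}   [S ::= S S]
{{{{SS}}}} => {{{{SSS}}}}   [S ::= S S]
{{{{SSS}}}} => {{{{{S}SS}}}}   [S ::= { S }]
{{{{{S}SS}}}} => {{{{{{S}}SS}}}}   [S ::= { S }]
{{{{{{S}}SS}}}} => {{{{{{{}}}SS}}}}   [S ::= { }]
{{{{{{{}}}SS}}}} => {{{{{{{}}}{S}S}}}}   [S ::= { S }]
{{{{{{{}}}{S}S}}}} => {{{{{{{}}}{{}}S}}}}   [S ::= { }]
{{{{{{{}}}{{}}S}}}} => {{{{{{{}}}{{}}{}}}}}   [S ::= { }]

S => {S} => {{S}} => {{{S}}} => {{{{S}}}} => {{{{SS}}}} => {{{{SSS}}}} => {{{{{S}SS}}}} => {{{{{{S}}SS}}}} => {{{{{{{}}}SS}}}} => {{{{{{{}}}{S}S}}}} => {{{{{{{}}}{{}}S}}}} => {{{{{{{}}}{{}}{}}}}}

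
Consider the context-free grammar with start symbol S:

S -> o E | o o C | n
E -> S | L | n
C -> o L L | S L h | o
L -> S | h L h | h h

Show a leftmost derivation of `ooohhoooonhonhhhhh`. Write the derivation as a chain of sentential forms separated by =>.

S => ooC   [S -> o o C]
ooC => oooLL   [C -> o L L]
oooLL => ooohhL   [L -> h h]
ooohhL => ooohhS   [L -> S]
ooohhS => ooohhooC   [S -> o o C]
ooohhooC => ooohhooSLh   [C -> S L h]
ooohhooSLh => ooohhooooCLh   [S -> o o C]
ooohhooooCLh => ooohhooooSLhLh   [C -> S L h]
ooohhooooSLhLh => ooohhoooonLhLh   [S -> n]
ooohhoooonLhLh => ooohhoooonhLhhLh   [L -> h L h]
ooohhoooonhLhhLh => ooohhoooonhShhLh   [L -> S]
ooohhoooonhShhLh => ooohhoooonhoEhhLh   [S -> o E]
ooohhoooonhoEhhLh => ooohhoooonhonhhLh   [E -> n]
ooohhoooonhonhhLh => ooohhoooonhonhhhhh   [L -> h h]

S => ooC => oooLL => ooohhL => ooohhS => ooohhooC => ooohhooSLh => ooohhooooCLh => ooohhooooSLhLh => ooohhoooonLhLh => ooohhoooonhLhhLh => ooohhoooonhShhLh => ooohhoooonhoEhhLh => ooohhoooonhonhhLh => ooohhoooonhonhhhhh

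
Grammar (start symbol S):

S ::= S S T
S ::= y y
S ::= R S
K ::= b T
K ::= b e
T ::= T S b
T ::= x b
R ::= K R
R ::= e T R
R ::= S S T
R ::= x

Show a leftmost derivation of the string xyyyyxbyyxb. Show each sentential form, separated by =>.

S => RS   [S ::= R S]
RS => xS   [R ::= x]
xS => xSST   [S ::= S S T]
xSST => xSSTST   [S ::= S S T]
xSSTST => xyySTST   [S ::= y y]
xyySTST => xyyyyTST   [S ::= y y]
xyyyyTST => xyyyyxbST   [T ::= x b]
xyyyyxbST => xyyyyxbyyT   [S ::= y y]
xyyyyxbyyT => xyyyyxbyyxb   [T ::= x b]

S => RS => xS => xSST => xSSTST => xyySTST => xyyyyTST => xyyyyxbST => xyyyyxbyyT => xyyyyxbyyxb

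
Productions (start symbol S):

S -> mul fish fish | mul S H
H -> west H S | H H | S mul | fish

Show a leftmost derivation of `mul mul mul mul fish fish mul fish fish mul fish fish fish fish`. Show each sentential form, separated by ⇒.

S ⇒ mul S H ⇒ mul mul S H H ⇒ mul mul mul S H H H ⇒ mul mul mul mul fish fish H H H ⇒ mul mul mul mul fish fish H H H H ⇒ mul mul mul mul fish fish S mul H H H ⇒ mul mul mul mul fish fish mul fish fish mul H H H ⇒ mul mul mul mul fish fish mul fish fish mul H H H H ⇒ mul mul mul mul fish fish mul fish fish mul fish H H H ⇒ mul mul mul mul fish fish mul fish fish mul fish fish H H ⇒ mul mul mul mul fish fish mul fish fish mul fish fish fish H ⇒ mul mul mul mul fish fish mul fish fish mul fish fish fish fish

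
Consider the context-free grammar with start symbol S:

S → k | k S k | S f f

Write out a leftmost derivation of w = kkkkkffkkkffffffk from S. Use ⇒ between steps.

S ⇒ kSk ⇒ kSffk ⇒ kSffffk ⇒ kSffffffk ⇒ kkSkffffffk ⇒ kkkSkkffffffk ⇒ kkkkSkkkffffffk ⇒ kkkkSffkkkffffffk ⇒ kkkkkffkkkffffffk

S ⇒ kSk   [S → k S k]
kSk ⇒ kSffk   [S → S f f]
kSffk ⇒ kSffffk   [S → S f f]
kSffffk ⇒ kSffffffk   [S → S f f]
kSffffffk ⇒ kkSkffffffk   [S → k S k]
kkSkffffffk ⇒ kkkSkkffffffk   [S → k S k]
kkkSkkffffffk ⇒ kkkkSkkkffffffk   [S → k S k]
kkkkSkkkffffffk ⇒ kkkkSffkkkffffffk   [S → S f f]
kkkkSffkkkffffffk ⇒ kkkkkffkkkffffffk   [S → k]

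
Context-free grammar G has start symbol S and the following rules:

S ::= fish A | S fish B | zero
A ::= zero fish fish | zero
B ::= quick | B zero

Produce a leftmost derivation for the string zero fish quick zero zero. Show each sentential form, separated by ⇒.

S ⇒ S fish B ⇒ zero fish B ⇒ zero fish B zero ⇒ zero fish B zero zero ⇒ zero fish quick zero zero

S ⇒ S fish B   [S ::= S fish B]
S fish B ⇒ zero fish B   [S ::= zero]
zero fish B ⇒ zero fish B zero   [B ::= B zero]
zero fish B zero ⇒ zero fish B zero zero   [B ::= B zero]
zero fish B zero zero ⇒ zero fish quick zero zero   [B ::= quick]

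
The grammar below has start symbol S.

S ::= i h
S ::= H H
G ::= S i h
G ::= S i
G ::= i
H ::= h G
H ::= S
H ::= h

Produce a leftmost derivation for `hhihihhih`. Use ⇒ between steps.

S ⇒ HH ⇒ hGH ⇒ hSiH ⇒ hHHiH ⇒ hhGHiH ⇒ hhSihHiH ⇒ hhihihHiH ⇒ hhihihhiH ⇒ hhihihhih

S ⇒ HH   [S ::= H H]
HH ⇒ hGH   [H ::= h G]
hGH ⇒ hSiH   [G ::= S i]
hSiH ⇒ hHHiH   [S ::= H H]
hHHiH ⇒ hhGHiH   [H ::= h G]
hhGHiH ⇒ hhSihHiH   [G ::= S i h]
hhSihHiH ⇒ hhihihHiH   [S ::= i h]
hhihihHiH ⇒ hhihihhiH   [H ::= h]
hhihihhiH ⇒ hhihihhih   [H ::= h]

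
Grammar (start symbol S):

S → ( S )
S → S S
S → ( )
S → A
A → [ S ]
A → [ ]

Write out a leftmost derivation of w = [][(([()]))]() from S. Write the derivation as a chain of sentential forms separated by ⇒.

S ⇒ SS ⇒ SSS ⇒ ASS ⇒ []SS ⇒ []AS ⇒ [][S]S ⇒ [][(S)]S ⇒ [][((S))]S ⇒ [][((A))]S ⇒ [][(([S]))]S ⇒ [][(([()]))]S ⇒ [][(([()]))]()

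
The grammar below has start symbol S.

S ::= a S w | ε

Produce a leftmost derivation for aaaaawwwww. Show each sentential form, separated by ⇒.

S ⇒ aSw ⇒ aaSww ⇒ aaaSwww ⇒ aaaaSwwww ⇒ aaaaaSwwwww ⇒ aaaaawwwww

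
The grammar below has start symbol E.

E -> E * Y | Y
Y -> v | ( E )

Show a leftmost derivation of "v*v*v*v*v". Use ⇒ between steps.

E ⇒ E*Y   [E -> E * Y]
E*Y ⇒ E*Y*Y   [E -> E * Y]
E*Y*Y ⇒ E*Y*Y*Y   [E -> E * Y]
E*Y*Y*Y ⇒ E*Y*Y*Y*Y   [E -> E * Y]
E*Y*Y*Y*Y ⇒ Y*Y*Y*Y*Y   [E -> Y]
Y*Y*Y*Y*Y ⇒ v*Y*Y*Y*Y   [Y -> v]
v*Y*Y*Y*Y ⇒ v*v*Y*Y*Y   [Y -> v]
v*v*Y*Y*Y ⇒ v*v*v*Y*Y   [Y -> v]
v*v*v*Y*Y ⇒ v*v*v*v*Y   [Y -> v]
v*v*v*v*Y ⇒ v*v*v*v*v   [Y -> v]

E ⇒ E*Y ⇒ E*Y*Y ⇒ E*Y*Y*Y ⇒ E*Y*Y*Y*Y ⇒ Y*Y*Y*Y*Y ⇒ v*Y*Y*Y*Y ⇒ v*v*Y*Y*Y ⇒ v*v*v*Y*Y ⇒ v*v*v*v*Y ⇒ v*v*v*v*v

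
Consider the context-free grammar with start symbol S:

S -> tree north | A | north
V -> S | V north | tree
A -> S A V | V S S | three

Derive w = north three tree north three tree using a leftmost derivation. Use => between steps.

S => A => S A V => A A V => S A V A V => north A V A V => north three V A V => north three V north A V => north three tree north A V => north three tree north three V => north three tree north three tree

S => A   [S -> A]
A => S A V   [A -> S A V]
S A V => A A V   [S -> A]
A A V => S A V A V   [A -> S A V]
S A V A V => north A V A V   [S -> north]
north A V A V => north three V A V   [A -> three]
north three V A V => north three V north A V   [V -> V north]
north three V north A V => north three tree north A V   [V -> tree]
north three tree north A V => north three tree north three V   [A -> three]
north three tree north three V => north three tree north three tree   [V -> tree]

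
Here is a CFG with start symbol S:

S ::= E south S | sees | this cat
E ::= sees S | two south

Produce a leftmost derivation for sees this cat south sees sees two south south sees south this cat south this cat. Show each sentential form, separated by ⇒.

S ⇒ E south S ⇒ sees S south S ⇒ sees this cat south S ⇒ sees this cat south E south S ⇒ sees this cat south sees S south S ⇒ sees this cat south sees E south S south S ⇒ sees this cat south sees sees S south S south S ⇒ sees this cat south sees sees E south S south S south S ⇒ sees this cat south sees sees two south south S south S south S ⇒ sees this cat south sees sees two south south sees south S south S ⇒ sees this cat south sees sees two south south sees south this cat south S ⇒ sees this cat south sees sees two south south sees south this cat south this cat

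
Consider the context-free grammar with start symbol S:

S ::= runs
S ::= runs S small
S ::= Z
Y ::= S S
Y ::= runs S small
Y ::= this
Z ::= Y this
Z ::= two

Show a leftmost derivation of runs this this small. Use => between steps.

S => runs S small   [S ::= runs S small]
runs S small => runs Z small   [S ::= Z]
runs Z small => runs Y this small   [Z ::= Y this]
runs Y this small => runs this this small   [Y ::= this]

S => runs S small => runs Z small => runs Y this small => runs this this small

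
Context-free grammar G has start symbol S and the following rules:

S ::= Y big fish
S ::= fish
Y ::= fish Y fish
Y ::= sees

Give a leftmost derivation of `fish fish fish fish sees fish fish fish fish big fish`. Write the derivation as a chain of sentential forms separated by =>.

S => Y big fish => fish Y fish big fish => fish fish Y fish fish big fish => fish fish fish Y fish fish fish big fish => fish fish fish fish Y fish fish fish fish big fish => fish fish fish fish sees fish fish fish fish big fish

S => Y big fish   [S ::= Y big fish]
Y big fish => fish Y fish big fish   [Y ::= fish Y fish]
fish Y fish big fish => fish fish Y fish fish big fish   [Y ::= fish Y fish]
fish fish Y fish fish big fish => fish fish fish Y fish fish fish big fish   [Y ::= fish Y fish]
fish fish fish Y fish fish fish big fish => fish fish fish fish Y fish fish fish fish big fish   [Y ::= fish Y fish]
fish fish fish fish Y fish fish fish fish big fish => fish fish fish fish sees fish fish fish fish big fish   [Y ::= sees]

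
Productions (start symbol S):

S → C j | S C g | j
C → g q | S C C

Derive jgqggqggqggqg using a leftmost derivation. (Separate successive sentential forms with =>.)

S=>SCg=>SCgCg=>SCgCgCg=>SCgCgCgCg=>jCgCgCgCg=>jgqgCgCgCg=>jgqggqgCgCg=>jgqggqggqgCg=>jgqggqggqggqg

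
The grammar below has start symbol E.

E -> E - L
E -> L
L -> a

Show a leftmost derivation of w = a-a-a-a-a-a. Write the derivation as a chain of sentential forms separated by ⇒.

E ⇒ E-L ⇒ E-L-L ⇒ E-L-L-L ⇒ E-L-L-L-L ⇒ E-L-L-L-L-L ⇒ L-L-L-L-L-L ⇒ a-L-L-L-L-L ⇒ a-a-L-L-L-L ⇒ a-a-a-L-L-L ⇒ a-a-a-a-L-L ⇒ a-a-a-a-a-L ⇒ a-a-a-a-a-a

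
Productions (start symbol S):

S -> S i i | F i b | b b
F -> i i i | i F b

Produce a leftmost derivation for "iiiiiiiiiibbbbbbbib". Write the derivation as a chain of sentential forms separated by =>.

S=>Fib=>iFbib=>iiFbbib=>iiiFbbbib=>iiiiFbbbbib=>iiiiiFbbbbbib=>iiiiiiFbbbbbbib=>iiiiiiiFbbbbbbbib=>iiiiiiiiiibbbbbbbib

S => Fib   [S -> F i b]
Fib => iFbib   [F -> i F b]
iFbib => iiFbbib   [F -> i F b]
iiFbbib => iiiFbbbib   [F -> i F b]
iiiFbbbib => iiiiFbbbbib   [F -> i F b]
iiiiFbbbbib => iiiiiFbbbbbib   [F -> i F b]
iiiiiFbbbbbib => iiiiiiFbbbbbbib   [F -> i F b]
iiiiiiFbbbbbbib => iiiiiiiFbbbbbbbib   [F -> i F b]
iiiiiiiFbbbbbbbib => iiiiiiiiiibbbbbbbib   [F -> i i i]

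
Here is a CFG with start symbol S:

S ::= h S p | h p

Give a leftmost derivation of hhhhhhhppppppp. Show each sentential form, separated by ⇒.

S ⇒ hSp   [S ::= h S p]
hSp ⇒ hhSpp   [S ::= h S p]
hhSpp ⇒ hhhSppp   [S ::= h S p]
hhhSppp ⇒ hhhhSpppp   [S ::= h S p]
hhhhSpppp ⇒ hhhhhSppppp   [S ::= h S p]
hhhhhSppppp ⇒ hhhhhhSpppppp   [S ::= h S p]
hhhhhhSpppppp ⇒ hhhhhhhppppppp   [S ::= h p]

S ⇒ hSp ⇒ hhSpp ⇒ hhhSppp ⇒ hhhhSpppp ⇒ hhhhhSppppp ⇒ hhhhhhSpppppp ⇒ hhhhhhhppppppp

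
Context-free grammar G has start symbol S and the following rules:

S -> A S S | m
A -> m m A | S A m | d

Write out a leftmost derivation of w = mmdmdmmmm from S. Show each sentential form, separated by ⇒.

S⇒ASS⇒mmASS⇒mmdSS⇒mmdASSS⇒mmdSAmSSS⇒mmdmAmSSS⇒mmdmdmSSS⇒mmdmdmmSS⇒mmdmdmmmS⇒mmdmdmmmm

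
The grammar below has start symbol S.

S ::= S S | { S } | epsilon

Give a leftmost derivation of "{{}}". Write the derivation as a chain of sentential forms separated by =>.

S => SS   [S ::= S S]
SS => SSS   [S ::= S S]
SSS => {S}SS   [S ::= { S }]
{S}SS => {{S}}SS   [S ::= { S }]
{{S}}SS => {{}}SS   [S ::= epsilon]
{{}}SS => {{}}S   [S ::= epsilon]
{{}}S => {{}}   [S ::= epsilon]

S => SS => SSS => {S}SS => {{S}}SS => {{}}SS => {{}}S => {{}}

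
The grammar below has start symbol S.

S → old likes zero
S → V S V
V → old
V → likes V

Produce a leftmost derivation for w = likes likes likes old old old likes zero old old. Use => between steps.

S => V S V   [S → V S V]
V S V => likes V S V   [V → likes V]
likes V S V => likes likes V S V   [V → likes V]
likes likes V S V => likes likes likes V S V   [V → likes V]
likes likes likes V S V => likes likes likes old S V   [V → old]
likes likes likes old S V => likes likes likes old V S V V   [S → V S V]
likes likes likes old V S V V => likes likes likes old old S V V   [V → old]
likes likes likes old old S V V => likes likes likes old old old likes zero V V   [S → old likes zero]
likes likes likes old old old likes zero V V => likes likes likes old old old likes zero old V   [V → old]
likes likes likes old old old likes zero old V => likes likes likes old old old likes zero old old   [V → old]

S => V S V => likes V S V => likes likes V S V => likes likes likes V S V => likes likes likes old S V => likes likes likes old V S V V => likes likes likes old old S V V => likes likes likes old old old likes zero V V => likes likes likes old old old likes zero old V => likes likes likes old old old likes zero old old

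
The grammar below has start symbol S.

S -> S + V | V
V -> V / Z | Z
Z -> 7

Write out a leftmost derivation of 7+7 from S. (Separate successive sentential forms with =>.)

S=>S+V=>V+V=>Z+V=>7+V=>7+Z=>7+7

S => S+V   [S -> S + V]
S+V => V+V   [S -> V]
V+V => Z+V   [V -> Z]
Z+V => 7+V   [Z -> 7]
7+V => 7+Z   [V -> Z]
7+Z => 7+7   [Z -> 7]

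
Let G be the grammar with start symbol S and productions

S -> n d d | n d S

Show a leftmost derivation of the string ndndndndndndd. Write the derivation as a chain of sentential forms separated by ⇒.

S ⇒ ndS   [S -> n d S]
ndS ⇒ ndndS   [S -> n d S]
ndndS ⇒ ndndndS   [S -> n d S]
ndndndS ⇒ ndndndndS   [S -> n d S]
ndndndndS ⇒ ndndndndndS   [S -> n d S]
ndndndndndS ⇒ ndndndndndndd   [S -> n d d]

S ⇒ ndS ⇒ ndndS ⇒ ndndndS ⇒ ndndndndS ⇒ ndndndndndS ⇒ ndndndndndndd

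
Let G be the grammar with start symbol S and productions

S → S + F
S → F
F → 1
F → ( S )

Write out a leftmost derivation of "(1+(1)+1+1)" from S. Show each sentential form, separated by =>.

S => F   [S → F]
F => (S)   [F → ( S )]
(S) => (S+F)   [S → S + F]
(S+F) => (S+F+F)   [S → S + F]
(S+F+F) => (S+F+F+F)   [S → S + F]
(S+F+F+F) => (F+F+F+F)   [S → F]
(F+F+F+F) => (1+F+F+F)   [F → 1]
(1+F+F+F) => (1+(S)+F+F)   [F → ( S )]
(1+(S)+F+F) => (1+(F)+F+F)   [S → F]
(1+(F)+F+F) => (1+(1)+F+F)   [F → 1]
(1+(1)+F+F) => (1+(1)+1+F)   [F → 1]
(1+(1)+1+F) => (1+(1)+1+1)   [F → 1]

S=>F=>(S)=>(S+F)=>(S+F+F)=>(S+F+F+F)=>(F+F+F+F)=>(1+F+F+F)=>(1+(S)+F+F)=>(1+(F)+F+F)=>(1+(1)+F+F)=>(1+(1)+1+F)=>(1+(1)+1+1)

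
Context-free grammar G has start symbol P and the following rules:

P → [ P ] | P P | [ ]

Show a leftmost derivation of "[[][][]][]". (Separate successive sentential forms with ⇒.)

P ⇒ PP   [P → P P]
PP ⇒ [P]P   [P → [ P ]]
[P]P ⇒ [PP]P   [P → P P]
[PP]P ⇒ [PPP]P   [P → P P]
[PPP]P ⇒ [[]PP]P   [P → [ ]]
[[]PP]P ⇒ [[][]P]P   [P → [ ]]
[[][]P]P ⇒ [[][][]]P   [P → [ ]]
[[][][]]P ⇒ [[][][]][]   [P → [ ]]

P ⇒ PP ⇒ [P]P ⇒ [PP]P ⇒ [PPP]P ⇒ [[]PP]P ⇒ [[][]P]P ⇒ [[][][]]P ⇒ [[][][]][]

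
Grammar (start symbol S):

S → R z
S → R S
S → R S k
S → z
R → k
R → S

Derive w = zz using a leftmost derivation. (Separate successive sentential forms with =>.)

S => Rz   [S → R z]
Rz => Sz   [R → S]
Sz => zz   [S → z]

S => Rz => Sz => zz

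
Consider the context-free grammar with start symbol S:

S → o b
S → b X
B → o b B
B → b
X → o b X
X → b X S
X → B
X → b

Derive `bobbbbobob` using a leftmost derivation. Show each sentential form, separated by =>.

S => bX => bobX => bobbXS => bobbbXSS => bobbbBSS => bobbbbSS => bobbbbobS => bobbbbobob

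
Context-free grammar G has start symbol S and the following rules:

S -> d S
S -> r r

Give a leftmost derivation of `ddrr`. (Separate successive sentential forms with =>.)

S => dS => ddS => ddrr

S => dS   [S -> d S]
dS => ddS   [S -> d S]
ddS => ddrr   [S -> r r]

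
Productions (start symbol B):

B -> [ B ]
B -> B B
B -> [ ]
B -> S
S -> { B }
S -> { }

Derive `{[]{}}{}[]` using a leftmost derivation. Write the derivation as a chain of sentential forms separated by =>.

B=>BB=>BBB=>SBB=>{B}BB=>{BB}BB=>{[]B}BB=>{[]S}BB=>{[]{}}BB=>{[]{}}SB=>{[]{}}{}B=>{[]{}}{}[]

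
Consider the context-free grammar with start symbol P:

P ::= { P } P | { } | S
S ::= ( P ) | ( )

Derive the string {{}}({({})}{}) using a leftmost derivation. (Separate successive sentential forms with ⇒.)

P ⇒ {P}P ⇒ {{}}P ⇒ {{}}S ⇒ {{}}(P) ⇒ {{}}({P}P) ⇒ {{}}({S}P) ⇒ {{}}({(P)}P) ⇒ {{}}({({})}P) ⇒ {{}}({({})}{})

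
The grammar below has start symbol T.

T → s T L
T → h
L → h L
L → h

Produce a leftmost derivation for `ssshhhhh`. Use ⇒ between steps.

T ⇒ sTL ⇒ ssTLL ⇒ sssTLLL ⇒ ssshLLL ⇒ ssshhLLL ⇒ ssshhhLL ⇒ ssshhhhL ⇒ ssshhhhh

T ⇒ sTL   [T → s T L]
sTL ⇒ ssTLL   [T → s T L]
ssTLL ⇒ sssTLLL   [T → s T L]
sssTLLL ⇒ ssshLLL   [T → h]
ssshLLL ⇒ ssshhLLL   [L → h L]
ssshhLLL ⇒ ssshhhLL   [L → h]
ssshhhLL ⇒ ssshhhhL   [L → h]
ssshhhhL ⇒ ssshhhhh   [L → h]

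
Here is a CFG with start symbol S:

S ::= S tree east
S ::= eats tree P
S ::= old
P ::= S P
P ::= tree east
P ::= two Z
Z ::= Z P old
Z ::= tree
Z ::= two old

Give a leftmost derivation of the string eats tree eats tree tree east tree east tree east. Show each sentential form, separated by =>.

S => S tree east => eats tree P tree east => eats tree S P tree east => eats tree eats tree P P tree east => eats tree eats tree tree east P tree east => eats tree eats tree tree east tree east tree east

S => S tree east   [S ::= S tree east]
S tree east => eats tree P tree east   [S ::= eats tree P]
eats tree P tree east => eats tree S P tree east   [P ::= S P]
eats tree S P tree east => eats tree eats tree P P tree east   [S ::= eats tree P]
eats tree eats tree P P tree east => eats tree eats tree tree east P tree east   [P ::= tree east]
eats tree eats tree tree east P tree east => eats tree eats tree tree east tree east tree east   [P ::= tree east]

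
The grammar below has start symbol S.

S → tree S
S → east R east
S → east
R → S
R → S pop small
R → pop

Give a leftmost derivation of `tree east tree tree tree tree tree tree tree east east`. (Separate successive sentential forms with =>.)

S => tree S => tree east R east => tree east S east => tree east tree S east => tree east tree tree S east => tree east tree tree tree S east => tree east tree tree tree tree S east => tree east tree tree tree tree tree S east => tree east tree tree tree tree tree tree S east => tree east tree tree tree tree tree tree tree S east => tree east tree tree tree tree tree tree tree east east

S => tree S   [S → tree S]
tree S => tree east R east   [S → east R east]
tree east R east => tree east S east   [R → S]
tree east S east => tree east tree S east   [S → tree S]
tree east tree S east => tree east tree tree S east   [S → tree S]
tree east tree tree S east => tree east tree tree tree S east   [S → tree S]
tree east tree tree tree S east => tree east tree tree tree tree S east   [S → tree S]
tree east tree tree tree tree S east => tree east tree tree tree tree tree S east   [S → tree S]
tree east tree tree tree tree tree S east => tree east tree tree tree tree tree tree S east   [S → tree S]
tree east tree tree tree tree tree tree S east => tree east tree tree tree tree tree tree tree S east   [S → tree S]
tree east tree tree tree tree tree tree tree S east => tree east tree tree tree tree tree tree tree east east   [S → east]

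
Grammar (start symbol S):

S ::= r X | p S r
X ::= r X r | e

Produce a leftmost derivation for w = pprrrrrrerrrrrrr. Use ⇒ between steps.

S ⇒ pSr ⇒ ppSrr ⇒ pprXrr ⇒ pprrXrrr ⇒ pprrrXrrrr ⇒ pprrrrXrrrrr ⇒ pprrrrrXrrrrrr ⇒ pprrrrrrXrrrrrrr ⇒ pprrrrrrerrrrrrr

S ⇒ pSr   [S ::= p S r]
pSr ⇒ ppSrr   [S ::= p S r]
ppSrr ⇒ pprXrr   [S ::= r X]
pprXrr ⇒ pprrXrrr   [X ::= r X r]
pprrXrrr ⇒ pprrrXrrrr   [X ::= r X r]
pprrrXrrrr ⇒ pprrrrXrrrrr   [X ::= r X r]
pprrrrXrrrrr ⇒ pprrrrrXrrrrrr   [X ::= r X r]
pprrrrrXrrrrrr ⇒ pprrrrrrXrrrrrrr   [X ::= r X r]
pprrrrrrXrrrrrrr ⇒ pprrrrrrerrrrrrr   [X ::= e]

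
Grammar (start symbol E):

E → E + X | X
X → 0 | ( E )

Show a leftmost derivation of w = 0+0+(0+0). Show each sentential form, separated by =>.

E=>E+X=>E+X+X=>X+X+X=>0+X+X=>0+0+X=>0+0+(E)=>0+0+(E+X)=>0+0+(X+X)=>0+0+(0+X)=>0+0+(0+0)

E => E+X   [E → E + X]
E+X => E+X+X   [E → E + X]
E+X+X => X+X+X   [E → X]
X+X+X => 0+X+X   [X → 0]
0+X+X => 0+0+X   [X → 0]
0+0+X => 0+0+(E)   [X → ( E )]
0+0+(E) => 0+0+(E+X)   [E → E + X]
0+0+(E+X) => 0+0+(X+X)   [E → X]
0+0+(X+X) => 0+0+(0+X)   [X → 0]
0+0+(0+X) => 0+0+(0+0)   [X → 0]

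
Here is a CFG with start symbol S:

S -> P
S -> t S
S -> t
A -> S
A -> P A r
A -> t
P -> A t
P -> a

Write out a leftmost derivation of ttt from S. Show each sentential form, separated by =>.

S=>P=>At=>St=>Pt=>Att=>Stt=>ttt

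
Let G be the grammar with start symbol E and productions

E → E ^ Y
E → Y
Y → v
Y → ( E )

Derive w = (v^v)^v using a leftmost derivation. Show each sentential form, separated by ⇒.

E ⇒ E^Y ⇒ Y^Y ⇒ (E)^Y ⇒ (E^Y)^Y ⇒ (Y^Y)^Y ⇒ (v^Y)^Y ⇒ (v^v)^Y ⇒ (v^v)^v

E ⇒ E^Y   [E → E ^ Y]
E^Y ⇒ Y^Y   [E → Y]
Y^Y ⇒ (E)^Y   [Y → ( E )]
(E)^Y ⇒ (E^Y)^Y   [E → E ^ Y]
(E^Y)^Y ⇒ (Y^Y)^Y   [E → Y]
(Y^Y)^Y ⇒ (v^Y)^Y   [Y → v]
(v^Y)^Y ⇒ (v^v)^Y   [Y → v]
(v^v)^Y ⇒ (v^v)^v   [Y → v]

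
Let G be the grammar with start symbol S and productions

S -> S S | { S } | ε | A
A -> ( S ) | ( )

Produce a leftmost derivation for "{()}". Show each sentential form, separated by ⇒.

S ⇒ {S} ⇒ {SS} ⇒ {AS} ⇒ {()S} ⇒ {()}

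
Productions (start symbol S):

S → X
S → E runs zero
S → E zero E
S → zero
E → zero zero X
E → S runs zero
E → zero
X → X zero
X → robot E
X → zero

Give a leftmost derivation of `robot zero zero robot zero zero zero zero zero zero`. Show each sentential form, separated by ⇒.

S ⇒ X ⇒ X zero ⇒ X zero zero ⇒ robot E zero zero ⇒ robot zero zero X zero zero ⇒ robot zero zero X zero zero zero ⇒ robot zero zero robot E zero zero zero ⇒ robot zero zero robot zero zero X zero zero zero ⇒ robot zero zero robot zero zero zero zero zero zero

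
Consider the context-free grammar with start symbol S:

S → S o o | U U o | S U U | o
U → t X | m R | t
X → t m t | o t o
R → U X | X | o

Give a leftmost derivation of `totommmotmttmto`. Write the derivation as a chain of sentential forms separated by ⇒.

S ⇒ UUo   [S → U U o]
UUo ⇒ tXUo   [U → t X]
tXUo ⇒ totoUo   [X → o t o]
totoUo ⇒ totomRo   [U → m R]
totomRo ⇒ totomUXo   [R → U X]
totomUXo ⇒ totommRXo   [U → m R]
totommRXo ⇒ totommUXXo   [R → U X]
totommUXXo ⇒ totommmRXXo   [U → m R]
totommmRXXo ⇒ totommmoXXo   [R → o]
totommmoXXo ⇒ totommmotmtXo   [X → t m t]
totommmotmtXo ⇒ totommmotmttmto   [X → t m t]

S ⇒ UUo ⇒ tXUo ⇒ totoUo ⇒ totomRo ⇒ totomUXo ⇒ totommRXo ⇒ totommUXXo ⇒ totommmRXXo ⇒ totommmoXXo ⇒ totommmotmtXo ⇒ totommmotmttmto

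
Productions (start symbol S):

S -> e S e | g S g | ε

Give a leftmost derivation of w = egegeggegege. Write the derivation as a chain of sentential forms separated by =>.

S => eSe => egSge => egeSege => egegSgege => egegeSegege => egegegSgegege => egegeggegege

S => eSe   [S -> e S e]
eSe => egSge   [S -> g S g]
egSge => egeSege   [S -> e S e]
egeSege => egegSgege   [S -> g S g]
egegSgege => egegeSegege   [S -> e S e]
egegeSegege => egegegSgegege   [S -> g S g]
egegegSgegege => egegeggegege   [S -> ε]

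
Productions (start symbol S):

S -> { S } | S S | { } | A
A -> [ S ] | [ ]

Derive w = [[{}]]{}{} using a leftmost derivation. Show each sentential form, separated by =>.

S => SS   [S -> S S]
SS => SSS   [S -> S S]
SSS => ASS   [S -> A]
ASS => [S]SS   [A -> [ S ]]
[S]SS => [A]SS   [S -> A]
[A]SS => [[S]]SS   [A -> [ S ]]
[[S]]SS => [[{}]]SS   [S -> { }]
[[{}]]SS => [[{}]]{}S   [S -> { }]
[[{}]]{}S => [[{}]]{}{}   [S -> { }]

S => SS => SSS => ASS => [S]SS => [A]SS => [[S]]SS => [[{}]]SS => [[{}]]{}S => [[{}]]{}{}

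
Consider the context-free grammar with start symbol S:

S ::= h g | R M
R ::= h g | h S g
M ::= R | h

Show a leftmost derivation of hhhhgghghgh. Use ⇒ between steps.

S⇒RM⇒hSgM⇒hRMgM⇒hhSgMgM⇒hhRMgMgM⇒hhhSgMgMgM⇒hhhhggMgMgM⇒hhhhgghgMgM⇒hhhhgghghgM⇒hhhhgghghgh

S ⇒ RM   [S ::= R M]
RM ⇒ hSgM   [R ::= h S g]
hSgM ⇒ hRMgM   [S ::= R M]
hRMgM ⇒ hhSgMgM   [R ::= h S g]
hhSgMgM ⇒ hhRMgMgM   [S ::= R M]
hhRMgMgM ⇒ hhhSgMgMgM   [R ::= h S g]
hhhSgMgMgM ⇒ hhhhggMgMgM   [S ::= h g]
hhhhggMgMgM ⇒ hhhhgghgMgM   [M ::= h]
hhhhgghgMgM ⇒ hhhhgghghgM   [M ::= h]
hhhhgghghgM ⇒ hhhhgghghgh   [M ::= h]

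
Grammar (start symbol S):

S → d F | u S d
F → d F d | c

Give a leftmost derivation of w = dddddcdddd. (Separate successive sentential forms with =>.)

S => dF => ddFd => dddFdd => ddddFddd => dddddFdddd => dddddcdddd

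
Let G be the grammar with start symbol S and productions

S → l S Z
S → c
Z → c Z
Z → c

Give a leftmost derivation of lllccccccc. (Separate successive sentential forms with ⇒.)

S ⇒ lSZ ⇒ llSZZ ⇒ lllSZZZ ⇒ lllcZZZ ⇒ lllccZZZ ⇒ lllcccZZZ ⇒ lllccccZZZ ⇒ lllcccccZZ ⇒ lllccccccZ ⇒ lllccccccc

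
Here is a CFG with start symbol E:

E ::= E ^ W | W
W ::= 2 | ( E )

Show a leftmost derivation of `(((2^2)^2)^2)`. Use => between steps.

E=>W=>(E)=>(E^W)=>(W^W)=>((E)^W)=>((E^W)^W)=>((W^W)^W)=>(((E)^W)^W)=>(((E^W)^W)^W)=>(((W^W)^W)^W)=>(((2^W)^W)^W)=>(((2^2)^W)^W)=>(((2^2)^2)^W)=>(((2^2)^2)^2)

E => W   [E ::= W]
W => (E)   [W ::= ( E )]
(E) => (E^W)   [E ::= E ^ W]
(E^W) => (W^W)   [E ::= W]
(W^W) => ((E)^W)   [W ::= ( E )]
((E)^W) => ((E^W)^W)   [E ::= E ^ W]
((E^W)^W) => ((W^W)^W)   [E ::= W]
((W^W)^W) => (((E)^W)^W)   [W ::= ( E )]
(((E)^W)^W) => (((E^W)^W)^W)   [E ::= E ^ W]
(((E^W)^W)^W) => (((W^W)^W)^W)   [E ::= W]
(((W^W)^W)^W) => (((2^W)^W)^W)   [W ::= 2]
(((2^W)^W)^W) => (((2^2)^W)^W)   [W ::= 2]
(((2^2)^W)^W) => (((2^2)^2)^W)   [W ::= 2]
(((2^2)^2)^W) => (((2^2)^2)^2)   [W ::= 2]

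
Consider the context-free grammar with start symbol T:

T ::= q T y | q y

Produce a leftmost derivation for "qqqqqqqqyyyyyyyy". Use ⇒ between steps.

T ⇒ qTy   [T ::= q T y]
qTy ⇒ qqTyy   [T ::= q T y]
qqTyy ⇒ qqqTyyy   [T ::= q T y]
qqqTyyy ⇒ qqqqTyyyy   [T ::= q T y]
qqqqTyyyy ⇒ qqqqqTyyyyy   [T ::= q T y]
qqqqqTyyyyy ⇒ qqqqqqTyyyyyy   [T ::= q T y]
qqqqqqTyyyyyy ⇒ qqqqqqqTyyyyyyy   [T ::= q T y]
qqqqqqqTyyyyyyy ⇒ qqqqqqqqyyyyyyyy   [T ::= q y]

T ⇒ qTy ⇒ qqTyy ⇒ qqqTyyy ⇒ qqqqTyyyy ⇒ qqqqqTyyyyy ⇒ qqqqqqTyyyyyy ⇒ qqqqqqqTyyyyyyy ⇒ qqqqqqqqyyyyyyyy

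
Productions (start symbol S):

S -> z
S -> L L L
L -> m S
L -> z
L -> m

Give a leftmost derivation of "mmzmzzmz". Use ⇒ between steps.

S ⇒ LLL   [S -> L L L]
LLL ⇒ mSLL   [L -> m S]
mSLL ⇒ mLLLLL   [S -> L L L]
mLLLLL ⇒ mmSLLLL   [L -> m S]
mmSLLLL ⇒ mmzLLLL   [S -> z]
mmzLLLL ⇒ mmzmSLLL   [L -> m S]
mmzmSLLL ⇒ mmzmzLLL   [S -> z]
mmzmzLLL ⇒ mmzmzzLL   [L -> z]
mmzmzzLL ⇒ mmzmzzmL   [L -> m]
mmzmzzmL ⇒ mmzmzzmz   [L -> z]

S ⇒ LLL ⇒ mSLL ⇒ mLLLLL ⇒ mmSLLLL ⇒ mmzLLLL ⇒ mmzmSLLL ⇒ mmzmzLLL ⇒ mmzmzzLL ⇒ mmzmzzmL ⇒ mmzmzzmz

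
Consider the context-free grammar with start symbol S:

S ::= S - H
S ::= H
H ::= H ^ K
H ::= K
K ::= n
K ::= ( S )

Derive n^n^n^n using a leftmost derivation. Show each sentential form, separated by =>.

S => H => H^K => H^K^K => H^K^K^K => K^K^K^K => n^K^K^K => n^n^K^K => n^n^n^K => n^n^n^n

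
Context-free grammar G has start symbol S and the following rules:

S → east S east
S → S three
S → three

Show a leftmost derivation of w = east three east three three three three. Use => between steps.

S => S three => S three three => S three three three => S three three three three => east S east three three three three => east three east three three three three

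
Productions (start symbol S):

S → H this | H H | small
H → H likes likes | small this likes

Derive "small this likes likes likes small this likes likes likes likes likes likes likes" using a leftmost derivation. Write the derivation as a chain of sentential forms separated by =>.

S => H H   [S → H H]
H H => H likes likes H   [H → H likes likes]
H likes likes H => small this likes likes likes H   [H → small this likes]
small this likes likes likes H => small this likes likes likes H likes likes   [H → H likes likes]
small this likes likes likes H likes likes => small this likes likes likes H likes likes likes likes   [H → H likes likes]
small this likes likes likes H likes likes likes likes => small this likes likes likes H likes likes likes likes likes likes   [H → H likes likes]
small this likes likes likes H likes likes likes likes likes likes => small this likes likes likes small this likes likes likes likes likes likes likes   [H → small this likes]

S => H H => H likes likes H => small this likes likes likes H => small this likes likes likes H likes likes => small this likes likes likes H likes likes likes likes => small this likes likes likes H likes likes likes likes likes likes => small this likes likes likes small this likes likes likes likes likes likes likes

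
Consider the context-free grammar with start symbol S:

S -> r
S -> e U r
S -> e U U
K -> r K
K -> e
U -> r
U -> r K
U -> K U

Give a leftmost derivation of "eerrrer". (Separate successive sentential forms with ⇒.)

S ⇒ eUr ⇒ eKUr ⇒ eeUr ⇒ eerKr ⇒ eerrKr ⇒ eerrrKr ⇒ eerrrer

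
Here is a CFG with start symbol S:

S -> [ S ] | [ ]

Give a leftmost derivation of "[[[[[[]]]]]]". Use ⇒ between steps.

S⇒[S]⇒[[S]]⇒[[[S]]]⇒[[[[S]]]]⇒[[[[[S]]]]]⇒[[[[[[]]]]]]

S ⇒ [S]   [S -> [ S ]]
[S] ⇒ [[S]]   [S -> [ S ]]
[[S]] ⇒ [[[S]]]   [S -> [ S ]]
[[[S]]] ⇒ [[[[S]]]]   [S -> [ S ]]
[[[[S]]]] ⇒ [[[[[S]]]]]   [S -> [ S ]]
[[[[[S]]]]] ⇒ [[[[[[]]]]]]   [S -> [ ]]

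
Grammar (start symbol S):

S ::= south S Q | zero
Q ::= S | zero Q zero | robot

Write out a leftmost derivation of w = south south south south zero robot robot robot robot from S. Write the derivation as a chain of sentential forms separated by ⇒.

S ⇒ south S Q ⇒ south south S Q Q ⇒ south south south S Q Q Q ⇒ south south south south S Q Q Q Q ⇒ south south south south zero Q Q Q Q ⇒ south south south south zero robot Q Q Q ⇒ south south south south zero robot robot Q Q ⇒ south south south south zero robot robot robot Q ⇒ south south south south zero robot robot robot robot

S ⇒ south S Q   [S ::= south S Q]
south S Q ⇒ south south S Q Q   [S ::= south S Q]
south south S Q Q ⇒ south south south S Q Q Q   [S ::= south S Q]
south south south S Q Q Q ⇒ south south south south S Q Q Q Q   [S ::= south S Q]
south south south south S Q Q Q Q ⇒ south south south south zero Q Q Q Q   [S ::= zero]
south south south south zero Q Q Q Q ⇒ south south south south zero robot Q Q Q   [Q ::= robot]
south south south south zero robot Q Q Q ⇒ south south south south zero robot robot Q Q   [Q ::= robot]
south south south south zero robot robot Q Q ⇒ south south south south zero robot robot robot Q   [Q ::= robot]
south south south south zero robot robot robot Q ⇒ south south south south zero robot robot robot robot   [Q ::= robot]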